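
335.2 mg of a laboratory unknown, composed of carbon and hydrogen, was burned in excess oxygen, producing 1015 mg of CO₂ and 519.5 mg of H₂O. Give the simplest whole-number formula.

C2H5

mol C = 1.015 g CO₂ ÷ 44.009 g/mol = 0.023063 mol
mol H = 2 × 0.5195 g H₂O ÷ 18.015 g/mol = 0.057674 mol
Divide by the smallest (0.023063 mol): C 1.000, H 2.501
Multiplying each by 2 gives whole numbers: C 2.00, H 5.00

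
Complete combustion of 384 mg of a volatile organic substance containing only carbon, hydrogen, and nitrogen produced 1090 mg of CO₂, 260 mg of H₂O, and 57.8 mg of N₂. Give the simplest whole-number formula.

mol C = 1.09 g CO₂ ÷ 44.009 g/mol = 0.02477 mol
mol H = 2 × 0.260 g H₂O ÷ 18.015 g/mol = 0.02886 mol
mol N = 2 × 0.0578 g N₂ ÷ 28.014 g/mol = 0.004127 mol
Divide by the smallest (0.004127 mol): C 6.002, H 6.995, N 1.000

C6H7N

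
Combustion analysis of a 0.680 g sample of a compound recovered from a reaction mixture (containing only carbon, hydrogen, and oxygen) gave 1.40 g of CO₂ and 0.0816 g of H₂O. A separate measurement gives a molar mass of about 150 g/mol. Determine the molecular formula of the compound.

C7H2O4

mol C = 1.40 g CO₂ ÷ 44.009 g/mol = 0.03181 mol
mol H = 2 × 0.0816 g H₂O ÷ 18.015 g/mol = 0.009059 mol
mass O = 0.680 − (0.3821 + 0.009132) = 0.2888 g → mol O = 0.2888 ÷ 15.999 = 0.01805 mol
Divide by the smallest (0.009059 mol): C 3.512, H 1.000, O 1.992
Multiplying each by 2 gives whole numbers: C 7.02, H 2.00, O 3.98
Empirical formula: C7H2O4
Empirical-formula mass = 150.09 g/mol; 150 ÷ 150.09 ≈ 1, so the molecular formula is C7H2O4.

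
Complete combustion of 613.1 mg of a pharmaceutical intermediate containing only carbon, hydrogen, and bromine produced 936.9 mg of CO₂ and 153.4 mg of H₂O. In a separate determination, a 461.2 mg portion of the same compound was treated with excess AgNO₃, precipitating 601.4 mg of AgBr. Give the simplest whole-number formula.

mol C = 0.9369 g CO₂ ÷ 44.009 g/mol = 0.021289 mol
mol H = 2 × 0.1534 g H₂O ÷ 18.015 g/mol = 0.017030 mol
From the AgBr data: mol Br per gram of compound = (0.6014 ÷ 187.772) ÷ 0.4612 = 0.0069445 mol/g, so in the 0.6131 g combustion sample mol Br = 0.0042577 mol
Divide by the smallest (0.0042577 mol): C 5.000, H 4.000, Br 1.000

C5H4Br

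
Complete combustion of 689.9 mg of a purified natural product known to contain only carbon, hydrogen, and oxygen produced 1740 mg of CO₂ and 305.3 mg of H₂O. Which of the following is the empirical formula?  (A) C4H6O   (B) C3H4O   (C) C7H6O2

mol C = 1.740 g CO₂ ÷ 44.009 g/mol = 0.039537 mol
mol H = 2 × 0.3053 g H₂O ÷ 18.015 g/mol = 0.033894 mol
mass O = 0.6899 − (0.47488 + 0.034165) = 0.18085 g → mol O = 0.18085 ÷ 15.999 = 0.011304 mol
Divide by the smallest (0.011304 mol): C 3.498, H 2.998, O 1.000
Multiplying each by 2 gives whole numbers: C 7.00, H 6.00, O 2.00

(C) C7H6O2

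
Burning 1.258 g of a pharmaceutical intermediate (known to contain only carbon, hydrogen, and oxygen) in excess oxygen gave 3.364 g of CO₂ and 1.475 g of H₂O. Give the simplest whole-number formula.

mol C = 3.364 g CO₂ ÷ 44.009 g/mol = 0.076439 mol
mol H = 2 × 1.475 g H₂O ÷ 18.015 g/mol = 0.16375 mol
mass O = 1.258 − (0.91811 + 0.16506) = 0.17483 g → mol O = 0.17483 ÷ 15.999 = 0.010928 mol
Divide by the smallest (0.010928 mol): C 6.995, H 14.985, O 1.000

C7H15O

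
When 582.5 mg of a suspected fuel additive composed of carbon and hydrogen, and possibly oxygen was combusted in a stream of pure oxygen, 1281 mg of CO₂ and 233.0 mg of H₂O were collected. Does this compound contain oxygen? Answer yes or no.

yes

mol C = 1.281 g CO₂ ÷ 44.009 g/mol = 0.029108 mol
mol H = 2 × 0.2330 g H₂O ÷ 18.015 g/mol = 0.025867 mol
C and H account for only 0.37569 g of the 0.5825 g sample; the remaining 0.20681 g must be oxygen.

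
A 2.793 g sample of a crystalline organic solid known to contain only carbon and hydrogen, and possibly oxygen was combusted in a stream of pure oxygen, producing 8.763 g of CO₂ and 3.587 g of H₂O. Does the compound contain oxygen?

no

mol C = 8.763 g CO₂ ÷ 44.009 g/mol = 0.19912 mol
mol H = 2 × 3.587 g H₂O ÷ 18.015 g/mol = 0.39822 mol
C and H together account for 2.7930 g — essentially the entire 2.793 g sample — so the compound contains no oxygen.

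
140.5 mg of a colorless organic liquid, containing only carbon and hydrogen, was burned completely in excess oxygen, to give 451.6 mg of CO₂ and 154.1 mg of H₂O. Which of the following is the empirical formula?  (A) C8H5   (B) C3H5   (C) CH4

(B) C3H5

mol C = 0.4516 g CO₂ ÷ 44.009 g/mol = 0.010262 mol
mol H = 2 × 0.1541 g H₂O ÷ 18.015 g/mol = 0.017108 mol
Divide by the smallest (0.010262 mol): C 1.000, H 1.667
Multiplying each by 3 gives whole numbers: C 3.00, H 5.00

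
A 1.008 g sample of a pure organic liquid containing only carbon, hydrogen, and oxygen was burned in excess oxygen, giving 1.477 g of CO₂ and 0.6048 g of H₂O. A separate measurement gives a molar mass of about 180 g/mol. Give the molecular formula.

mol C = 1.477 g CO₂ ÷ 44.009 g/mol = 0.033561 mol
mol H = 2 × 0.6048 g H₂O ÷ 18.015 g/mol = 0.067144 mol
mass O = 1.008 − (0.40310 + 0.067681) = 0.53721 g → mol O = 0.53721 ÷ 15.999 = 0.033578 mol
Divide by the smallest (0.033561 mol): C 1.000, H 2.001, O 1.000
Empirical formula: CH2O
Empirical-formula mass = 30.03 g/mol; 180 ÷ 30.03 ≈ 6, so the molecular formula is C6H12O6.

C6H12O6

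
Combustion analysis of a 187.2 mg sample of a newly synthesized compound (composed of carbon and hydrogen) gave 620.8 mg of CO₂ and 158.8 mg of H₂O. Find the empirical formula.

C4H5

mol C = 0.6208 g CO₂ ÷ 44.009 g/mol = 0.014106 mol
mol H = 2 × 0.1588 g H₂O ÷ 18.015 g/mol = 0.017630 mol
Divide by the smallest (0.014106 mol): C 1.000, H 1.250
Multiplying each by 4 gives whole numbers: C 4.00, H 5.00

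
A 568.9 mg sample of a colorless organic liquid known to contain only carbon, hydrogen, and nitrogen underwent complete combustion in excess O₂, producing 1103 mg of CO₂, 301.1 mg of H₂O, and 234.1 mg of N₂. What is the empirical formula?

mol C = 1.103 g CO₂ ÷ 44.009 g/mol = 0.025063 mol
mol H = 2 × 0.3011 g H₂O ÷ 18.015 g/mol = 0.033428 mol
mol N = 2 × 0.2341 g N₂ ÷ 28.014 g/mol = 0.016713 mol
Divide by the smallest (0.016713 mol): C 1.500, H 2.000, N 1.000
Multiplying each by 2 gives whole numbers: C 3.00, H 4.00, N 2.00

C3H4N2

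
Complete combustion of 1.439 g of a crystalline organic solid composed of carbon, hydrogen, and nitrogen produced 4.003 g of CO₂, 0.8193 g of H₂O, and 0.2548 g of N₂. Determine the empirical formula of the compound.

mol C = 4.003 g CO₂ ÷ 44.009 g/mol = 0.090959 mol
mol H = 2 × 0.8193 g H₂O ÷ 18.015 g/mol = 0.090958 mol
mol N = 2 × 0.2548 g N₂ ÷ 28.014 g/mol = 0.018191 mol
Divide by the smallest (0.018191 mol): C 5.000, H 5.000, N 1.000

C5H5N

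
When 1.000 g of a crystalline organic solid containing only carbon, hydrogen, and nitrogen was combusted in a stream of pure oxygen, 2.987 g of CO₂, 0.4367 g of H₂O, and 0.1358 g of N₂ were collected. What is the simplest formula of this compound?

C7H5N

mol C = 2.987 g CO₂ ÷ 44.009 g/mol = 0.067872 mol
mol H = 2 × 0.4367 g H₂O ÷ 18.015 g/mol = 0.048482 mol
mol N = 2 × 0.1358 g N₂ ÷ 28.014 g/mol = 0.0096952 mol
Divide by the smallest (0.0096952 mol): C 7.001, H 5.001, N 1.000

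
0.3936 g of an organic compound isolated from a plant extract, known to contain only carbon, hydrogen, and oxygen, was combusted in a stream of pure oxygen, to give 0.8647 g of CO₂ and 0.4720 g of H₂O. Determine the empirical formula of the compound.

C3H8O

mol C = 0.8647 g CO₂ ÷ 44.009 g/mol = 0.019648 mol
mol H = 2 × 0.4720 g H₂O ÷ 18.015 g/mol = 0.052401 mol
mass O = 0.3936 − (0.23600 + 0.052820) = 0.10478 g → mol O = 0.10478 ÷ 15.999 = 0.0065495 mol
Divide by the smallest (0.0065495 mol): C 3.000, H 8.001, O 1.000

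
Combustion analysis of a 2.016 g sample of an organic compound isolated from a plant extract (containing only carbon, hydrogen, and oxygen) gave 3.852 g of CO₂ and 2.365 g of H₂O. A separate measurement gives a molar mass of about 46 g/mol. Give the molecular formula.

mol C = 3.852 g CO₂ ÷ 44.009 g/mol = 0.087528 mol
mol H = 2 × 2.365 g H₂O ÷ 18.015 g/mol = 0.26256 mol
mass O = 2.016 − (1.0513 + 0.26466) = 0.70005 g → mol O = 0.70005 ÷ 15.999 = 0.043756 mol
Divide by the smallest (0.043756 mol): C 2.000, H 6.001, O 1.000
Empirical formula: C2H6O
Empirical-formula mass = 46.07 g/mol; 46 ÷ 46.07 ≈ 1, so the molecular formula is C2H6O.

C2H6O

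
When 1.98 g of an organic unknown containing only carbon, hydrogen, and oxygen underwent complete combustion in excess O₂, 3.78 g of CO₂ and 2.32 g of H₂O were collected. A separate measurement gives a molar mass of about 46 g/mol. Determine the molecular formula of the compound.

C2H6O

mol C = 3.78 g CO₂ ÷ 44.009 g/mol = 0.08589 mol
mol H = 2 × 2.32 g H₂O ÷ 18.015 g/mol = 0.2576 mol
mass O = 1.98 − (1.032 + 0.2596) = 0.6887 g → mol O = 0.6887 ÷ 15.999 = 0.04305 mol
Divide by the smallest (0.04305 mol): C 1.995, H 5.983, O 1.000
Empirical formula: C2H6O
Empirical-formula mass = 46.07 g/mol; 46 ÷ 46.07 ≈ 1, so the molecular formula is C2H6O.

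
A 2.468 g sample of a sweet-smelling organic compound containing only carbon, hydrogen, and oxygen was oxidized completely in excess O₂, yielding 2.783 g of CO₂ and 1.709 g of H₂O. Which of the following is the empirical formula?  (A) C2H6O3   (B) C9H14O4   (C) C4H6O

mol C = 2.783 g CO₂ ÷ 44.009 g/mol = 0.063237 mol
mol H = 2 × 1.709 g H₂O ÷ 18.015 g/mol = 0.18973 mol
mass O = 2.468 − (0.75954 + 0.19125) = 1.5172 g → mol O = 1.5172 ÷ 15.999 = 0.094832 mol
Divide by the smallest (0.063237 mol): C 1.000, H 3.000, O 1.500
Multiplying each by 2 gives whole numbers: C 2.00, H 6.00, O 3.00

(A) C2H6O3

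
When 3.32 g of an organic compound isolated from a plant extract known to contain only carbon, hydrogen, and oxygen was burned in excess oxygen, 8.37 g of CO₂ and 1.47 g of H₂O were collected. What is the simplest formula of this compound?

C7H6O2

mol C = 8.37 g CO₂ ÷ 44.009 g/mol = 0.1902 mol
mol H = 2 × 1.47 g H₂O ÷ 18.015 g/mol = 0.1632 mol
mass O = 3.32 − (2.284 + 0.1645) = 0.8711 g → mol O = 0.8711 ÷ 15.999 = 0.05445 mol
Divide by the smallest (0.05445 mol): C 3.493, H 2.997, O 1.000
Multiplying each by 2 gives whole numbers: C 6.99, H 5.99, O 2.00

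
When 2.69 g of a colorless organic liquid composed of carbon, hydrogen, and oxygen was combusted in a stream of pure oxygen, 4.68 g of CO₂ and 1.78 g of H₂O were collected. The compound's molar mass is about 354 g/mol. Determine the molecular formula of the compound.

C14H26O10

mol C = 4.68 g CO₂ ÷ 44.009 g/mol = 0.1063 mol
mol H = 2 × 1.78 g H₂O ÷ 18.015 g/mol = 0.1976 mol
mass O = 2.69 − (1.277 + 0.1992) = 1.214 g → mol O = 1.214 ÷ 15.999 = 0.07585 mol
Divide by the smallest (0.07585 mol): C 1.402, H 2.605, O 1.000
Multiplying each by 5 gives whole numbers: C 7.01, H 13.03, O 5.00
Empirical formula: C7H13O5
Empirical-formula mass = 177.18 g/mol; 354 ÷ 177.18 ≈ 2, so the molecular formula is C14H26O10.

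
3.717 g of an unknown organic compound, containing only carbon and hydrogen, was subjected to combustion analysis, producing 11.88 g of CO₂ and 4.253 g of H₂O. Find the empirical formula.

C4H7

mol C = 11.88 g CO₂ ÷ 44.009 g/mol = 0.26994 mol
mol H = 2 × 4.253 g H₂O ÷ 18.015 g/mol = 0.47216 mol
Divide by the smallest (0.26994 mol): C 1.000, H 1.749
Multiplying each by 4 gives whole numbers: C 4.00, H 7.00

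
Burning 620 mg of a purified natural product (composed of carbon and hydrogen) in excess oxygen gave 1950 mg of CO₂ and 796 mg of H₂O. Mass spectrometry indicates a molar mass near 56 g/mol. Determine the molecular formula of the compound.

C4H8

mol C = 1.95 g CO₂ ÷ 44.009 g/mol = 0.04431 mol
mol H = 2 × 0.796 g H₂O ÷ 18.015 g/mol = 0.08837 mol
Divide by the smallest (0.04431 mol): C 1.000, H 1.994
Empirical formula: CH2
Empirical-formula mass = 14.03 g/mol; 56 ÷ 14.03 ≈ 4, so the molecular formula is C4H8.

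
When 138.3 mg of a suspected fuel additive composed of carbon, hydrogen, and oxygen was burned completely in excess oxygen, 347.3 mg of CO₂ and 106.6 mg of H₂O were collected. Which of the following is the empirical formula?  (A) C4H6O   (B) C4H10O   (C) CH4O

(A) C4H6O

mol C = 0.3473 g CO₂ ÷ 44.009 g/mol = 0.0078916 mol
mol H = 2 × 0.1066 g H₂O ÷ 18.015 g/mol = 0.011835 mol
mass O = 0.1383 − (0.094786 + 0.011929) = 0.031585 g → mol O = 0.031585 ÷ 15.999 = 0.0019742 mol
Divide by the smallest (0.0019742 mol): C 3.997, H 5.995, O 1.000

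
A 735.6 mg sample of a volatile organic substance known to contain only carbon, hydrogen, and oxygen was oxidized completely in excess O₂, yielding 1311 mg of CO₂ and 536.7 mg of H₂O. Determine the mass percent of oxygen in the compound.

43.19%

mol C = 1.311 g CO₂ ÷ 44.009 g/mol = 0.029789 mol
mol H = 2 × 0.5367 g H₂O ÷ 18.015 g/mol = 0.059584 mol
mass O = 0.7356 − (0.35780 + 0.060060) = 0.31774 g → mol O = 0.31774 ÷ 15.999 = 0.019860 mol
mass % O = 0.31774 g ÷ 0.7356 g × 100%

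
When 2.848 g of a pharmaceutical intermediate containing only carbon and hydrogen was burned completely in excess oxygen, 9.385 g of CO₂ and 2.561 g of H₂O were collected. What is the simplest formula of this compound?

mol C = 9.385 g CO₂ ÷ 44.009 g/mol = 0.21325 mol
mol H = 2 × 2.561 g H₂O ÷ 18.015 g/mol = 0.28432 mol
Divide by the smallest (0.21325 mol): C 1.000, H 1.333
Multiplying each by 3 gives whole numbers: C 3.00, H 4.00

C3H4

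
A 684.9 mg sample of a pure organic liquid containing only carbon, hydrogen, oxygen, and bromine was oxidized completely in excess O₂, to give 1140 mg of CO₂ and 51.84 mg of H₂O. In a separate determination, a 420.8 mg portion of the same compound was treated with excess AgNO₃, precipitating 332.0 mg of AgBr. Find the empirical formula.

mol C = 1.140 g CO₂ ÷ 44.009 g/mol = 0.025904 mol
mol H = 2 × 0.05184 g H₂O ÷ 18.015 g/mol = 0.0057552 mol
From the AgBr data: mol Br per gram of compound = (0.3320 ÷ 187.772) ÷ 0.4208 = 0.0042018 mol/g, so in the 0.6849 g combustion sample mol Br = 0.0028778 mol
mass O = 0.6849 − (0.31113 + 0.0058012 + 0.22995) = 0.13802 g → mol O = 0.13802 ÷ 15.999 = 0.0086269 mol
Divide by the smallest (0.0028778 mol): C 9.001, H 2.000, Br 1.000, O 2.998

C9H2BrO3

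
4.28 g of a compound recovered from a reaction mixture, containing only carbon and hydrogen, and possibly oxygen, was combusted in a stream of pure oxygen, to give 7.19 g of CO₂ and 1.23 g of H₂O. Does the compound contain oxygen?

yes

mol C = 7.19 g CO₂ ÷ 44.009 g/mol = 0.1634 mol
mol H = 2 × 1.23 g H₂O ÷ 18.015 g/mol = 0.1366 mol
C and H account for only 2.100 g of the 4.28 g sample; the remaining 2.180 g must be oxygen.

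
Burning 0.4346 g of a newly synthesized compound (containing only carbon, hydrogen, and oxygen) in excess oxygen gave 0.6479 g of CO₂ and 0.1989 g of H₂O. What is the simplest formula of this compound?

C2H3O2

mol C = 0.6479 g CO₂ ÷ 44.009 g/mol = 0.014722 mol
mol H = 2 × 0.1989 g H₂O ÷ 18.015 g/mol = 0.022082 mol
mass O = 0.4346 − (0.17683 + 0.022258) = 0.23552 g → mol O = 0.23552 ÷ 15.999 = 0.014721 mol
Divide by the smallest (0.014721 mol): C 1.000, H 1.500, O 1.000
Multiplying each by 2 gives whole numbers: C 2.00, H 3.00, O 2.00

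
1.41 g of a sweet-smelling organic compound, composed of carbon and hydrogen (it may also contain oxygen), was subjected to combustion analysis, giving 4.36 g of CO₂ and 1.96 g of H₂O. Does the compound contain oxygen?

no

mol C = 4.36 g CO₂ ÷ 44.009 g/mol = 0.09907 mol
mol H = 2 × 1.96 g H₂O ÷ 18.015 g/mol = 0.2176 mol
C and H together account for 1.409 g — essentially the entire 1.41 g sample — so the compound contains no oxygen.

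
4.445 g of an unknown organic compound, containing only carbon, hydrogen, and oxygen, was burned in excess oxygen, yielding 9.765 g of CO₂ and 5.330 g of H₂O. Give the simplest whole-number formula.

mol C = 9.765 g CO₂ ÷ 44.009 g/mol = 0.22189 mol
mol H = 2 × 5.330 g H₂O ÷ 18.015 g/mol = 0.59173 mol
mass O = 4.445 − (2.6651 + 0.59646) = 1.1835 g → mol O = 1.1835 ÷ 15.999 = 0.073971 mol
Divide by the smallest (0.073971 mol): C 3.000, H 7.999, O 1.000

C3H8O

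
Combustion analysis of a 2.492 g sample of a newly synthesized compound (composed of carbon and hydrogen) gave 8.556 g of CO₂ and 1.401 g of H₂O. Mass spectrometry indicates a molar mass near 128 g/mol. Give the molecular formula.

C10H8

mol C = 8.556 g CO₂ ÷ 44.009 g/mol = 0.19441 mol
mol H = 2 × 1.401 g H₂O ÷ 18.015 g/mol = 0.15554 mol
Divide by the smallest (0.15554 mol): C 1.250, H 1.000
Multiplying each by 4 gives whole numbers: C 5.00, H 4.00
Empirical formula: C5H4
Empirical-formula mass = 64.09 g/mol; 128 ÷ 64.09 ≈ 2, so the molecular formula is C10H8.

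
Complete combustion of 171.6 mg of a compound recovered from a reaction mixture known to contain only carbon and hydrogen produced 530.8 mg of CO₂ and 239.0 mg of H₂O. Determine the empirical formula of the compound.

C5H11

mol C = 0.5308 g CO₂ ÷ 44.009 g/mol = 0.012061 mol
mol H = 2 × 0.2390 g H₂O ÷ 18.015 g/mol = 0.026533 mol
Divide by the smallest (0.012061 mol): C 1.000, H 2.200
Multiplying each by 5 gives whole numbers: C 5.00, H 11.00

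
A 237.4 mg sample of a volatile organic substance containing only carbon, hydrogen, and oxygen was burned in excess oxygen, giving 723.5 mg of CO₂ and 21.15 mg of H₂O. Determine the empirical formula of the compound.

mol C = 0.7235 g CO₂ ÷ 44.009 g/mol = 0.016440 mol
mol H = 2 × 0.02115 g H₂O ÷ 18.015 g/mol = 0.0023480 mol
mass O = 0.2374 − (0.19746 + 0.0023668) = 0.037575 g → mol O = 0.037575 ÷ 15.999 = 0.0023486 mol
Divide by the smallest (0.0023480 mol): C 7.001, H 1.000, O 1.000

C7HO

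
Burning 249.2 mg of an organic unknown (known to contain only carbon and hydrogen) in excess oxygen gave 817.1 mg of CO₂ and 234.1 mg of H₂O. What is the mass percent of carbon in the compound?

89.49%

mol C = 0.8171 g CO₂ ÷ 44.009 g/mol = 0.018567 mol
mol H = 2 × 0.2341 g H₂O ÷ 18.015 g/mol = 0.025989 mol
mass % C = 0.22300 g ÷ 0.2492 g × 100%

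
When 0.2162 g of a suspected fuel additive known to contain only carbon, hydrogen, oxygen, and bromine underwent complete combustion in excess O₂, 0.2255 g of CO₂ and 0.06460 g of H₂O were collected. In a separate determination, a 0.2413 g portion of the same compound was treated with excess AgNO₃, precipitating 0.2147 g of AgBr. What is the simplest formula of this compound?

mol C = 0.2255 g CO₂ ÷ 44.009 g/mol = 0.0051240 mol
mol H = 2 × 0.06460 g H₂O ÷ 18.015 g/mol = 0.0071718 mol
From the AgBr data: mol Br per gram of compound = (0.2147 ÷ 187.772) ÷ 0.2413 = 0.0047385 mol/g, so in the 0.2162 g combustion sample mol Br = 0.0010245 mol
mass O = 0.2162 − (0.061544 + 0.0072292 + 0.081859) = 0.065568 g → mol O = 0.065568 ÷ 15.999 = 0.0040982 mol
Divide by the smallest (0.0010245 mol): C 5.002, H 7.000, Br 1.000, O 4.000

C5H7BrO4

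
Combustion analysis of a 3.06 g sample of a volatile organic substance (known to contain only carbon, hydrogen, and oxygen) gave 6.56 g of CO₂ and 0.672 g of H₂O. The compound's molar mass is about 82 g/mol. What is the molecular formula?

C4H2O2

mol C = 6.56 g CO₂ ÷ 44.009 g/mol = 0.1491 mol
mol H = 2 × 0.672 g H₂O ÷ 18.015 g/mol = 0.07460 mol
mass O = 3.06 − (1.790 + 0.07520) = 1.194 g → mol O = 1.194 ÷ 15.999 = 0.07466 mol
Divide by the smallest (0.07460 mol): C 1.998, H 1.000, O 1.001
Empirical formula: C2HO
Empirical-formula mass = 41.03 g/mol; 82 ÷ 41.03 ≈ 2, so the molecular formula is C4H2O2.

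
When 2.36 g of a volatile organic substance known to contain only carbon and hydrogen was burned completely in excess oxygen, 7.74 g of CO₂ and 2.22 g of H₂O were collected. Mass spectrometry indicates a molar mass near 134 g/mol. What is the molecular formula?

C10H14

mol C = 7.74 g CO₂ ÷ 44.009 g/mol = 0.1759 mol
mol H = 2 × 2.22 g H₂O ÷ 18.015 g/mol = 0.2465 mol
Divide by the smallest (0.1759 mol): C 1.000, H 1.401
Multiplying each by 5 gives whole numbers: C 5.00, H 7.01
Empirical formula: C5H7
Empirical-formula mass = 67.11 g/mol; 134 ÷ 67.11 ≈ 2, so the molecular formula is C10H14.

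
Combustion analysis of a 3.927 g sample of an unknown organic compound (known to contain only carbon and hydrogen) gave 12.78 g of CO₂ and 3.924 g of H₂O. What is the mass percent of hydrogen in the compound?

11.18%

mol C = 12.78 g CO₂ ÷ 44.009 g/mol = 0.29040 mol
mol H = 2 × 3.924 g H₂O ÷ 18.015 g/mol = 0.43564 mol
mass % H = 0.43912 g ÷ 3.927 g × 100%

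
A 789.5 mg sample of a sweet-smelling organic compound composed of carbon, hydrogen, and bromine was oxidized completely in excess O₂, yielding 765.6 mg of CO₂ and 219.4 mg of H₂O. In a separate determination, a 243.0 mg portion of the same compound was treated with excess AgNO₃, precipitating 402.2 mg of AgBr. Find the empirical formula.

C5H7Br2

mol C = 0.7656 g CO₂ ÷ 44.009 g/mol = 0.017396 mol
mol H = 2 × 0.2194 g H₂O ÷ 18.015 g/mol = 0.024357 mol
From the AgBr data: mol Br per gram of compound = (0.4022 ÷ 187.772) ÷ 0.2430 = 0.0088146 mol/g, so in the 0.7895 g combustion sample mol Br = 0.0069592 mol
Divide by the smallest (0.0069592 mol): C 2.500, H 3.500, Br 1.000
Multiplying each by 2 gives whole numbers: C 5.00, H 7.00, Br 2.00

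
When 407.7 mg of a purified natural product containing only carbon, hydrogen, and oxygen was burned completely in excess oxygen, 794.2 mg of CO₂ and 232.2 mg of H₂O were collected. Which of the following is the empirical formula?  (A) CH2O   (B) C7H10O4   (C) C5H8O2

(B) C7H10O4

mol C = 0.7942 g CO₂ ÷ 44.009 g/mol = 0.018046 mol
mol H = 2 × 0.2322 g H₂O ÷ 18.015 g/mol = 0.025779 mol
mass O = 0.4077 − (0.21675 + 0.025985) = 0.16496 g → mol O = 0.16496 ÷ 15.999 = 0.010311 mol
Divide by the smallest (0.010311 mol): C 1.750, H 2.500, O 1.000
Multiplying each by 4 gives whole numbers: C 7.00, H 10.00, O 4.00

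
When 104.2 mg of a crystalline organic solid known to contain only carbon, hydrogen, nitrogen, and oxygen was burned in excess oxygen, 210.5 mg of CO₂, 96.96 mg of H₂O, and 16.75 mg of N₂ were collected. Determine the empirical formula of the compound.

C4H9NO

mol C = 0.2105 g CO₂ ÷ 44.009 g/mol = 0.0047831 mol
mol H = 2 × 0.09696 g H₂O ÷ 18.015 g/mol = 0.010764 mol
mol N = 2 × 0.01675 g N₂ ÷ 28.014 g/mol = 0.0011958 mol
mass O = 0.1042 − (0.057450 + 0.010850 + 0.016750) = 0.019150 g → mol O = 0.019150 ÷ 15.999 = 0.0011969 mol
Divide by the smallest (0.0011958 mol): C 4.000, H 9.002, N 1.000, O 1.001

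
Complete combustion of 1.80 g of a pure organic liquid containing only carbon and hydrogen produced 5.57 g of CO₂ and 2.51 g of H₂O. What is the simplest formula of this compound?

mol C = 5.57 g CO₂ ÷ 44.009 g/mol = 0.1266 mol
mol H = 2 × 2.51 g H₂O ÷ 18.015 g/mol = 0.2787 mol
Divide by the smallest (0.1266 mol): C 1.000, H 2.202
Multiplying each by 5 gives whole numbers: C 5.00, H 11.01

C5H11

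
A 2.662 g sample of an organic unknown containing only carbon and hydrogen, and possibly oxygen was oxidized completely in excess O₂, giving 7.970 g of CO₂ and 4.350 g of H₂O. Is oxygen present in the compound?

no

mol C = 7.970 g CO₂ ÷ 44.009 g/mol = 0.18110 mol
mol H = 2 × 4.350 g H₂O ÷ 18.015 g/mol = 0.48293 mol
C and H together account for 2.6620 g — essentially the entire 2.662 g sample — so the compound contains no oxygen.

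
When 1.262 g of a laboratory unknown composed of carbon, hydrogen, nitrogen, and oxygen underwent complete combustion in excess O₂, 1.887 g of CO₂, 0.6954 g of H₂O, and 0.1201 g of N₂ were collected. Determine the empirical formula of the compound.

C5H9NO4

mol C = 1.887 g CO₂ ÷ 44.009 g/mol = 0.042878 mol
mol H = 2 × 0.6954 g H₂O ÷ 18.015 g/mol = 0.077202 mol
mol N = 2 × 0.1201 g N₂ ÷ 28.014 g/mol = 0.0085743 mol
mass O = 1.262 − (0.51500 + 0.077820 + 0.12010) = 0.54908 g → mol O = 0.54908 ÷ 15.999 = 0.034319 mol
Divide by the smallest (0.0085743 mol): C 5.001, H 9.004, N 1.000, O 4.003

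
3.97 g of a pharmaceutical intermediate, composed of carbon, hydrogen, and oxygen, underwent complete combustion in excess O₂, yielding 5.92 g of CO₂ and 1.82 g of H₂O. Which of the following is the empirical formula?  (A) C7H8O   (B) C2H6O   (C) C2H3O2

mol C = 5.92 g CO₂ ÷ 44.009 g/mol = 0.1345 mol
mol H = 2 × 1.82 g H₂O ÷ 18.015 g/mol = 0.2021 mol
mass O = 3.97 − (1.616 + 0.2037) = 2.151 g → mol O = 2.151 ÷ 15.999 = 0.1344 mol
Divide by the smallest (0.1344 mol): C 1.001, H 1.503, O 1.000
Multiplying each by 2 gives whole numbers: C 2.00, H 3.01, O 2.00

(C) C2H3O2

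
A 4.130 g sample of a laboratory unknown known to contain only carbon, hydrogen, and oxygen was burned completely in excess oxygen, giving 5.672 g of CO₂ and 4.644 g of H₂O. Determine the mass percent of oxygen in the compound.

49.93%

mol C = 5.672 g CO₂ ÷ 44.009 g/mol = 0.12888 mol
mol H = 2 × 4.644 g H₂O ÷ 18.015 g/mol = 0.51557 mol
mass O = 4.130 − (1.5480 + 0.51969) = 2.0623 g → mol O = 2.0623 ÷ 15.999 = 0.12890 mol
mass % O = 2.0623 g ÷ 4.130 g × 100%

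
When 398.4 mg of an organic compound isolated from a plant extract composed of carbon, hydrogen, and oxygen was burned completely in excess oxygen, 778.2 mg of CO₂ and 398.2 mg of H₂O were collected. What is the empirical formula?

mol C = 0.7782 g CO₂ ÷ 44.009 g/mol = 0.017683 mol
mol H = 2 × 0.3982 g H₂O ÷ 18.015 g/mol = 0.044208 mol
mass O = 0.3984 − (0.21239 + 0.044561) = 0.14145 g → mol O = 0.14145 ÷ 15.999 = 0.0088413 mol
Divide by the smallest (0.0088413 mol): C 2.000, H 5.000, O 1.000

C2H5O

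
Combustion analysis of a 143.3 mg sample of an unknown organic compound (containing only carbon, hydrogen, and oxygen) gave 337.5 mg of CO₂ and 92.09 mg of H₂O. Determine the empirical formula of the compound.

mol C = 0.3375 g CO₂ ÷ 44.009 g/mol = 0.0076689 mol
mol H = 2 × 0.09209 g H₂O ÷ 18.015 g/mol = 0.010224 mol
mass O = 0.1433 − (0.092111 + 0.010305) = 0.040884 g → mol O = 0.040884 ÷ 15.999 = 0.0025554 mol
Divide by the smallest (0.0025554 mol): C 3.001, H 4.001, O 1.000

C3H4O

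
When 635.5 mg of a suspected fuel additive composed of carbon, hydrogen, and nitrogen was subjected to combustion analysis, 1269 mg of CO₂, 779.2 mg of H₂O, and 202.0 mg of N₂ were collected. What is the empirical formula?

C2H6N

mol C = 1.269 g CO₂ ÷ 44.009 g/mol = 0.028835 mol
mol H = 2 × 0.7792 g H₂O ÷ 18.015 g/mol = 0.086506 mol
mol N = 2 × 0.2020 g N₂ ÷ 28.014 g/mol = 0.014421 mol
Divide by the smallest (0.014421 mol): C 1.999, H 5.998, N 1.000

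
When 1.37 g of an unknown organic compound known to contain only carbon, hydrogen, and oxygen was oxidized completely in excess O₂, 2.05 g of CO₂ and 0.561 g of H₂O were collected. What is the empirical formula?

mol C = 2.05 g CO₂ ÷ 44.009 g/mol = 0.04658 mol
mol H = 2 × 0.561 g H₂O ÷ 18.015 g/mol = 0.06228 mol
mass O = 1.37 − (0.5595 + 0.06278) = 0.7477 g → mol O = 0.7477 ÷ 15.999 = 0.04674 mol
Divide by the smallest (0.04658 mol): C 1.000, H 1.337, O 1.003
Multiplying each by 3 gives whole numbers: C 3.00, H 4.01, O 3.01

C3H4O3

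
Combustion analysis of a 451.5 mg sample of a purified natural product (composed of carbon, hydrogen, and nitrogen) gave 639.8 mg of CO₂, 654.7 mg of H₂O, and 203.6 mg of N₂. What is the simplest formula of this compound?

CH5N

mol C = 0.6398 g CO₂ ÷ 44.009 g/mol = 0.014538 mol
mol H = 2 × 0.6547 g H₂O ÷ 18.015 g/mol = 0.072684 mol
mol N = 2 × 0.2036 g N₂ ÷ 28.014 g/mol = 0.014536 mol
Divide by the smallest (0.014536 mol): C 1.000, H 5.000, N 1.000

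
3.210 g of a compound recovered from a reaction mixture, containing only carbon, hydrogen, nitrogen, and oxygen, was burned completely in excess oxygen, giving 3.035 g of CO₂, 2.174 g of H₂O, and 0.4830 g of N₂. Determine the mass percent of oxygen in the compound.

mol C = 3.035 g CO₂ ÷ 44.009 g/mol = 0.068963 mol
mol H = 2 × 2.174 g H₂O ÷ 18.015 g/mol = 0.24135 mol
mol N = 2 × 0.4830 g N₂ ÷ 28.014 g/mol = 0.034483 mol
mass O = 3.210 − (0.82832 + 0.24329 + 0.48300) = 1.6554 g → mol O = 1.6554 ÷ 15.999 = 0.10347 mol
mass % O = 1.6554 g ÷ 3.210 g × 100%

51.57%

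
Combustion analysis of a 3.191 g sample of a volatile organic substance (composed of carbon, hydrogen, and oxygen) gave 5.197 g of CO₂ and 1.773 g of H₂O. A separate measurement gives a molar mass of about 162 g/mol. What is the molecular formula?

mol C = 5.197 g CO₂ ÷ 44.009 g/mol = 0.11809 mol
mol H = 2 × 1.773 g H₂O ÷ 18.015 g/mol = 0.19684 mol
mass O = 3.191 − (1.4184 + 0.19841) = 1.5742 g → mol O = 1.5742 ÷ 15.999 = 0.098395 mol
Divide by the smallest (0.098395 mol): C 1.200, H 2.000, O 1.000
Multiplying each by 5 gives whole numbers: C 6.00, H 10.00, O 5.00
Empirical formula: C6H10O5
Empirical-formula mass = 162.14 g/mol; 162 ÷ 162.14 ≈ 1, so the molecular formula is C6H10O5.

C6H10O5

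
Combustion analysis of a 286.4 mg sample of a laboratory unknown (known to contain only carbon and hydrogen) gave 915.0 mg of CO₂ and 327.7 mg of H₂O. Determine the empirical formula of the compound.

C4H7

mol C = 0.9150 g CO₂ ÷ 44.009 g/mol = 0.020791 mol
mol H = 2 × 0.3277 g H₂O ÷ 18.015 g/mol = 0.036381 mol
Divide by the smallest (0.020791 mol): C 1.000, H 1.750
Multiplying each by 4 gives whole numbers: C 4.00, H 7.00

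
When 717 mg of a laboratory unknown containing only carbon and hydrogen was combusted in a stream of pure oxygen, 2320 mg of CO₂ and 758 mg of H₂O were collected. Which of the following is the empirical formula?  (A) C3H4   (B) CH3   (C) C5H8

mol C = 2.32 g CO₂ ÷ 44.009 g/mol = 0.05272 mol
mol H = 2 × 0.758 g H₂O ÷ 18.015 g/mol = 0.08415 mol
Divide by the smallest (0.05272 mol): C 1.000, H 1.596
Multiplying each by 5 gives whole numbers: C 5.00, H 7.98

(C) C5H8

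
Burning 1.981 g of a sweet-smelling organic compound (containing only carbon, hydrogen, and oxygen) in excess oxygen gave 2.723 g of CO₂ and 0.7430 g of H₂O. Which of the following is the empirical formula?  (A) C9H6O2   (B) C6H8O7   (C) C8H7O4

mol C = 2.723 g CO₂ ÷ 44.009 g/mol = 0.061874 mol
mol H = 2 × 0.7430 g H₂O ÷ 18.015 g/mol = 0.082487 mol
mass O = 1.981 − (0.74317 + 0.083147) = 1.1547 g → mol O = 1.1547 ÷ 15.999 = 0.072173 mol
Divide by the smallest (0.061874 mol): C 1.000, H 1.333, O 1.166
Multiplying each by 6 gives whole numbers: C 6.00, H 8.00, O 7.00

(B) C6H8O7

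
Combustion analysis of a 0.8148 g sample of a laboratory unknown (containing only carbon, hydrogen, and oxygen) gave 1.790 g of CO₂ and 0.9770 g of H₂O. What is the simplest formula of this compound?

mol C = 1.790 g CO₂ ÷ 44.009 g/mol = 0.040673 mol
mol H = 2 × 0.9770 g H₂O ÷ 18.015 g/mol = 0.10847 mol
mass O = 0.8148 − (0.48853 + 0.10933) = 0.21694 g → mol O = 0.21694 ÷ 15.999 = 0.013559 mol
Divide by the smallest (0.013559 mol): C 3.000, H 7.999, O 1.000

C3H8O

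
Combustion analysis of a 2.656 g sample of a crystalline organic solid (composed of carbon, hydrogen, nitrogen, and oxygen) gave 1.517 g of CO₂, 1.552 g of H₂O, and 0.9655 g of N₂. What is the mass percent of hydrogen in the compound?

mol C = 1.517 g CO₂ ÷ 44.009 g/mol = 0.034470 mol
mol H = 2 × 1.552 g H₂O ÷ 18.015 g/mol = 0.17230 mol
mol N = 2 × 0.9655 g N₂ ÷ 28.014 g/mol = 0.068930 mol
mass O = 2.656 − (0.41402 + 0.17368 + 0.96550) = 1.1028 g → mol O = 1.1028 ÷ 15.999 = 0.068929 mol
mass % H = 0.17368 g ÷ 2.656 g × 100%

6.54%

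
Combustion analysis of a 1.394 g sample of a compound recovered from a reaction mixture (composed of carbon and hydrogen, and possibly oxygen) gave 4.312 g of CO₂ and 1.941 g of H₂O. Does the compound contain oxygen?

no

mol C = 4.312 g CO₂ ÷ 44.009 g/mol = 0.097980 mol
mol H = 2 × 1.941 g H₂O ÷ 18.015 g/mol = 0.21549 mol
C and H together account for 1.3940 g — essentially the entire 1.394 g sample — so the compound contains no oxygen.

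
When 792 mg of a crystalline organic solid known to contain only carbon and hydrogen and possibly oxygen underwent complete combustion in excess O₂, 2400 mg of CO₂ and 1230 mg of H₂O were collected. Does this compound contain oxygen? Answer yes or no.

no

mol C = 2.40 g CO₂ ÷ 44.009 g/mol = 0.05453 mol
mol H = 2 × 1.23 g H₂O ÷ 18.015 g/mol = 0.1366 mol
C and H together account for 0.7927 g — essentially the entire 0.792 g sample — so the compound contains no oxygen.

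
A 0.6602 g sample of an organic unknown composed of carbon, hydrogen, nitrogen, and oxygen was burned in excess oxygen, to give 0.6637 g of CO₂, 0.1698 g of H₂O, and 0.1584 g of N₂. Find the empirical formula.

mol C = 0.6637 g CO₂ ÷ 44.009 g/mol = 0.015081 mol
mol H = 2 × 0.1698 g H₂O ÷ 18.015 g/mol = 0.018851 mol
mol N = 2 × 0.1584 g N₂ ÷ 28.014 g/mol = 0.011309 mol
mass O = 0.6602 − (0.18114 + 0.019002 + 0.15840) = 0.30166 g → mol O = 0.30166 ÷ 15.999 = 0.018855 mol
Divide by the smallest (0.011309 mol): C 1.334, H 1.667, N 1.000, O 1.667
Multiplying each by 3 gives whole numbers: C 4.00, H 5.00, N 3.00, O 5.00

C4H5N3O5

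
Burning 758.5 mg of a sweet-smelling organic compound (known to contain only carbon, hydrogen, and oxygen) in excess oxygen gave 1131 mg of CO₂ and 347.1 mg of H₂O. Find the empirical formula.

C2H3O2

mol C = 1.131 g CO₂ ÷ 44.009 g/mol = 0.025699 mol
mol H = 2 × 0.3471 g H₂O ÷ 18.015 g/mol = 0.038535 mol
mass O = 0.7585 − (0.30867 + 0.038843) = 0.41098 g → mol O = 0.41098 ÷ 15.999 = 0.025688 mol
Divide by the smallest (0.025688 mol): C 1.000, H 1.500, O 1.000
Multiplying each by 2 gives whole numbers: C 2.00, H 3.00, O 2.00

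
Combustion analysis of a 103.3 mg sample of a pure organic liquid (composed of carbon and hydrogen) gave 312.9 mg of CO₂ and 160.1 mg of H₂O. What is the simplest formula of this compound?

C2H5

mol C = 0.3129 g CO₂ ÷ 44.009 g/mol = 0.0071099 mol
mol H = 2 × 0.1601 g H₂O ÷ 18.015 g/mol = 0.017774 mol
Divide by the smallest (0.0071099 mol): C 1.000, H 2.500
Multiplying each by 2 gives whole numbers: C 2.00, H 5.00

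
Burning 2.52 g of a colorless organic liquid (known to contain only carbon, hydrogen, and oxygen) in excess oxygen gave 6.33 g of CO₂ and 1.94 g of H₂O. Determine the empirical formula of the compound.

C4H6O

mol C = 6.33 g CO₂ ÷ 44.009 g/mol = 0.1438 mol
mol H = 2 × 1.94 g H₂O ÷ 18.015 g/mol = 0.2154 mol
mass O = 2.52 − (1.728 + 0.2171) = 0.5753 g → mol O = 0.5753 ÷ 15.999 = 0.03596 mol
Divide by the smallest (0.03596 mol): C 4.000, H 5.989, O 1.000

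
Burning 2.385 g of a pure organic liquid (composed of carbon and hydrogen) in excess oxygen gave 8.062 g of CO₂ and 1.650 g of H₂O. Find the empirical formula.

CH

mol C = 8.062 g CO₂ ÷ 44.009 g/mol = 0.18319 mol
mol H = 2 × 1.650 g H₂O ÷ 18.015 g/mol = 0.18318 mol
Divide by the smallest (0.18318 mol): C 1.000, H 1.000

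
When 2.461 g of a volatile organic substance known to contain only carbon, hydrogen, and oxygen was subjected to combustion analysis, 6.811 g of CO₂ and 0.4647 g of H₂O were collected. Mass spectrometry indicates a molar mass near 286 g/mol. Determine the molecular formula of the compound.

C18H6O4

mol C = 6.811 g CO₂ ÷ 44.009 g/mol = 0.15476 mol
mol H = 2 × 0.4647 g H₂O ÷ 18.015 g/mol = 0.051590 mol
mass O = 2.461 − (1.8589 + 0.052003) = 0.55013 g → mol O = 0.55013 ÷ 15.999 = 0.034385 mol
Divide by the smallest (0.034385 mol): C 4.501, H 1.500, O 1.000
Multiplying each by 2 gives whole numbers: C 9.00, H 3.00, O 2.00
Empirical formula: C9H3O2
Empirical-formula mass = 143.12 g/mol; 286 ÷ 143.12 ≈ 2, so the molecular formula is C18H6O4.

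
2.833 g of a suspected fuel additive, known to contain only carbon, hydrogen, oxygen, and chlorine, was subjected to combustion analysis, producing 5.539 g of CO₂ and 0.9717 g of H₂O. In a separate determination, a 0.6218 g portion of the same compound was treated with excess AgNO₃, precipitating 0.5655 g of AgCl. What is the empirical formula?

mol C = 5.539 g CO₂ ÷ 44.009 g/mol = 0.12586 mol
mol H = 2 × 0.9717 g H₂O ÷ 18.015 g/mol = 0.10788 mol
From the AgCl data: mol Cl per gram of compound = (0.5655 ÷ 143.318) ÷ 0.6218 = 0.0063457 mol/g, so in the 2.833 g combustion sample mol Cl = 0.017977 mol
mass O = 2.833 − (1.5117 + 0.10874 + 0.63730) = 0.57525 g → mol O = 0.57525 ÷ 15.999 = 0.035955 mol
Divide by the smallest (0.017977 mol): C 7.001, H 6.001, Cl 1.000, O 2.000

C7H6ClO2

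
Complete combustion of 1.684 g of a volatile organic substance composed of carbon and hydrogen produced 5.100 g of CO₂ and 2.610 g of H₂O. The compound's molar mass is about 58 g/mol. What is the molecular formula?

mol C = 5.100 g CO₂ ÷ 44.009 g/mol = 0.11589 mol
mol H = 2 × 2.610 g H₂O ÷ 18.015 g/mol = 0.28976 mol
Divide by the smallest (0.11589 mol): C 1.000, H 2.500
Multiplying each by 2 gives whole numbers: C 2.00, H 5.00
Empirical formula: C2H5
Empirical-formula mass = 29.06 g/mol; 58 ÷ 29.06 ≈ 2, so the molecular formula is C4H10.

C4H10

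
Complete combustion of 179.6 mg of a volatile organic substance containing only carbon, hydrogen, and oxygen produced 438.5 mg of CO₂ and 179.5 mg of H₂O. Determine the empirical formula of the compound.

mol C = 0.4385 g CO₂ ÷ 44.009 g/mol = 0.0099639 mol
mol H = 2 × 0.1795 g H₂O ÷ 18.015 g/mol = 0.019928 mol
mass O = 0.1796 − (0.11968 + 0.020087) = 0.039837 g → mol O = 0.039837 ÷ 15.999 = 0.0024899 mol
Divide by the smallest (0.0024899 mol): C 4.002, H 8.003, O 1.000

C4H8O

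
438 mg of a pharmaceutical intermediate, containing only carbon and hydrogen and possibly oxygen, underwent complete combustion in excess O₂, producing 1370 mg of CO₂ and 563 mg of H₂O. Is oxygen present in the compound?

mol C = 1.37 g CO₂ ÷ 44.009 g/mol = 0.03113 mol
mol H = 2 × 0.563 g H₂O ÷ 18.015 g/mol = 0.06250 mol
C and H together account for 0.4369 g — essentially the entire 0.438 g sample — so the compound contains no oxygen.

no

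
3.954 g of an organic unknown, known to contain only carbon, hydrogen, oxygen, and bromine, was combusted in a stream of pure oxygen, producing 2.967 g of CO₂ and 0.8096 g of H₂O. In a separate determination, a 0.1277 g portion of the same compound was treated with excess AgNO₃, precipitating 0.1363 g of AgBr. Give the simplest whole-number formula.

C6H8Br2O7

mol C = 2.967 g CO₂ ÷ 44.009 g/mol = 0.067418 mol
mol H = 2 × 0.8096 g H₂O ÷ 18.015 g/mol = 0.089881 mol
From the AgBr data: mol Br per gram of compound = (0.1363 ÷ 187.772) ÷ 0.1277 = 0.0056843 mol/g, so in the 3.954 g combustion sample mol Br = 0.022476 mol
mass O = 3.954 − (0.80976 + 0.090600 + 1.7959) = 1.2578 g → mol O = 1.2578 ÷ 15.999 = 0.078615 mol
Divide by the smallest (0.022476 mol): C 3.000, H 3.999, Br 1.000, O 3.498
Multiplying each by 2 gives whole numbers: C 6.00, H 8.00, Br 2.00, O 7.00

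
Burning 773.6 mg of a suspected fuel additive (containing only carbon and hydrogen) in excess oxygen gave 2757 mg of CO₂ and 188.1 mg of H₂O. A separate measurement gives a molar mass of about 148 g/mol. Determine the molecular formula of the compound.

mol C = 2.757 g CO₂ ÷ 44.009 g/mol = 0.062646 mol
mol H = 2 × 0.1881 g H₂O ÷ 18.015 g/mol = 0.020883 mol
Divide by the smallest (0.020883 mol): C 3.000, H 1.000
Empirical formula: C3H
Empirical-formula mass = 37.04 g/mol; 148 ÷ 37.04 ≈ 4, so the molecular formula is C12H4.

C12H4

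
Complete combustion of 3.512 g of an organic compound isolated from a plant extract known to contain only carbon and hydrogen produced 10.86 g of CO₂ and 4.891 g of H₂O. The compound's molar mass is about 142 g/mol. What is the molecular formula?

mol C = 10.86 g CO₂ ÷ 44.009 g/mol = 0.24677 mol
mol H = 2 × 4.891 g H₂O ÷ 18.015 g/mol = 0.54299 mol
Divide by the smallest (0.24677 mol): C 1.000, H 2.200
Multiplying each by 5 gives whole numbers: C 5.00, H 11.00
Empirical formula: C5H11
Empirical-formula mass = 71.14 g/mol; 142 ÷ 71.14 ≈ 2, so the molecular formula is C10H22.

C10H22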